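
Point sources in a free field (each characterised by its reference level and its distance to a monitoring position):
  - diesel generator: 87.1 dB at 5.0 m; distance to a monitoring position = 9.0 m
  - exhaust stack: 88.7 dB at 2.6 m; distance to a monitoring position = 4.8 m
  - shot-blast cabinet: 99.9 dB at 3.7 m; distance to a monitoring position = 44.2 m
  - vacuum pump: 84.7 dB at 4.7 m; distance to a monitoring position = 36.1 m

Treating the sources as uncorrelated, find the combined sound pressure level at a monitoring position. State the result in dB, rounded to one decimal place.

86.5 dB

Propagate each source to the receiver with L = L_ref − 20·log₁₀(r/r_ref), then add intensities.
diesel generator: 87.1 − 20·log₁₀(9.0/5.0) = 87.1 − 5.11 = 81.99 dB.
exhaust stack: 88.7 − 20·log₁₀(4.8/2.6) = 88.7 − 5.33 = 83.37 dB.
shot-blast cabinet: 99.9 − 20·log₁₀(44.2/3.7) = 99.9 − 21.54 = 78.36 dB.
vacuum pump: 84.7 − 20·log₁₀(36.1/4.7) = 84.7 − 17.71 = 66.99 dB.
Σ 10^(L/10) = 4.493e+08 → L_total = 10·log₁₀(4.493e+08) = 86.53 dB.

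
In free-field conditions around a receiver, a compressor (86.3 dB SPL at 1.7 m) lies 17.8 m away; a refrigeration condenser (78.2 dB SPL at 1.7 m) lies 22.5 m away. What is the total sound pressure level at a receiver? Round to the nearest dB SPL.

66 dB SPL

Apply inverse-square spreading to bring every level to the receiver, then sum 10^(L/10).
compressor: 86.3 − 20·log₁₀(17.8/1.7) = 86.3 − 20.40 = 65.90 dB SPL.
refrigeration condenser: 78.2 − 20·log₁₀(22.5/1.7) = 78.2 − 22.43 = 55.77 dB SPL.
Σ 10^(L/10) = 4.268e+06 → L_total = 10·log₁₀(4.268e+06) = 66.30 dB SPL.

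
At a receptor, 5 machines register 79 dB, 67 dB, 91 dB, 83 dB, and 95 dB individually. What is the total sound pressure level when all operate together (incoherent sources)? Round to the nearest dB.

Incoherent sources combine by intensity addition: L_total = 10·log₁₀(Σ 10^(L_i/10)).
Σ 10^(L/10) = 10^(79/10) + 10^(67/10) + 10^(91/10) + 10^(83/10) + 10^(95/10) = 4.705e+09.
L_total = 10·log₁₀(4.705e+09) = 96.73 dB.

97 dB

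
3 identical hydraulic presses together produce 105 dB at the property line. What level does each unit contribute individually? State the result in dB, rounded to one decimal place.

100.2 dB

3 equal contributions raise the level by 10·log₁₀ 3 = 4.771 dB, so each unit alone gives 105 − 4.771.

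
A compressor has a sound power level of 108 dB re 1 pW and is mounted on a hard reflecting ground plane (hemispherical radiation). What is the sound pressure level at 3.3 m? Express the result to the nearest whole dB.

L_p = L_w − 10·log₁₀(2π·r²) with r = 3.3 m.
2π·r² = 68.42 m², 10·log₁₀ of that is 18.352 dB.
L_p = 108 − 18.352 = 89.65 dB.

90 dB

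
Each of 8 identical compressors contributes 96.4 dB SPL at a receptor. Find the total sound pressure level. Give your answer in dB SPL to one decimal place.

105.4 dB SPL

N identical incoherent sources raise the level by 10·log₁₀ N.
L_total = 96.4 + 10·log₁₀(8) = 96.4 + 9.031 = 105.43 dB SPL.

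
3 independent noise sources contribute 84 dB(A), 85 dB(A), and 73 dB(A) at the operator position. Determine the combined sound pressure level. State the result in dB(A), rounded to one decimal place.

Incoherent sources combine by intensity addition: L_total = 10·log₁₀(Σ 10^(L_i/10)).
Σ 10^(L/10) = 10^(84/10) + 10^(85/10) + 10^(73/10) = 5.874e+08.
L_total = 10·log₁₀(5.874e+08) = 87.69 dB(A).

87.7 dB(A)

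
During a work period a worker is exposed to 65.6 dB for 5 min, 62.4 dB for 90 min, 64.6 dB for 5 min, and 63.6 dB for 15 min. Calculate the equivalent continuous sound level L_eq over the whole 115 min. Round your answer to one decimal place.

62.9 dB

L_eq = 10·log₁₀[(1/T)·Σ tᵢ·10^(Lᵢ/10)] with T = 115 min.
Σ tᵢ·10^(Lᵢ/10) = 5·10^(65.6/10) + 90·10^(62.4/10) + 5·10^(64.6/10) + 15·10^(63.6/10) = 2.233e+08.
L_eq = 10·log₁₀(2.233e+08/115) = 62.88 dB.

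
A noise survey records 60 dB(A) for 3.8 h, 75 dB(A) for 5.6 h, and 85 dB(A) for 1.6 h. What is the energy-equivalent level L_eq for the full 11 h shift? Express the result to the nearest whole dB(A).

78 dB(A)

The energy average is taken in the linear domain: L_eq = 10·log₁₀[(Σ tᵢ·10^(Lᵢ/10))/T], T = 11 h.
Σ tᵢ·10^(Lᵢ/10) = 3.8·10^(60/10) + 5.6·10^(75/10) + 1.6·10^(85/10) = 6.869e+08.
L_eq = 10·log₁₀(6.869e+08/11) = 77.95 dB(A).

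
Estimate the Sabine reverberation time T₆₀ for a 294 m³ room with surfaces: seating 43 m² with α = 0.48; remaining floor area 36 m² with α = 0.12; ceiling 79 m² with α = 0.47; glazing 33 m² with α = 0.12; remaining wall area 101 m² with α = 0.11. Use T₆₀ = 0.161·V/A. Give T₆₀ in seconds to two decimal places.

0.61 s

Total absorption A = 43·0.48 + 36·0.12 + 79·0.47 + 33·0.12 + 101·0.11 = 77.16 m² sabins.
T₆₀ = 0.161 × 294 / 77.16 = 0.613 s.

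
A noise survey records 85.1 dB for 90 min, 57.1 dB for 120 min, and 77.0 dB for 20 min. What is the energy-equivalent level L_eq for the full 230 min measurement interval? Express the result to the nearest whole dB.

L_eq = 10·log₁₀[(1/T)·Σ tᵢ·10^(Lᵢ/10)] with T = 230 min.
Σ tᵢ·10^(Lᵢ/10) = 90·10^(85.1/10) + 120·10^(57.1/10) + 20·10^(77.0/10) = 3.019e+10.
L_eq = 10·log₁₀(3.019e+10/230) = 81.18 dB.

81 dB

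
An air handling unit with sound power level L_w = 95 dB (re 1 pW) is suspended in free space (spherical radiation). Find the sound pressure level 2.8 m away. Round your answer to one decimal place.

Free-field spherical radiation: L_p = L_w − 10·log₁₀(4π·r²), r = 2.8 m.
4π·r² = 98.52 m², 10·log₁₀ of that is 19.935 dB.
L_p = 95 − 19.935 = 75.06 dB.

75.1 dB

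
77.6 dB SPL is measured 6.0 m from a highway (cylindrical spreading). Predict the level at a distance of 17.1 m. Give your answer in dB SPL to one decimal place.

73.1 dB SPL

Cylindrical spreading from a line source gives a 10·log₁₀(r₂/r₁) drop.
L₂ = 77.6 − 10·log₁₀(17.1/6.0) = 77.6 − 4.548 = 73.05 dB SPL.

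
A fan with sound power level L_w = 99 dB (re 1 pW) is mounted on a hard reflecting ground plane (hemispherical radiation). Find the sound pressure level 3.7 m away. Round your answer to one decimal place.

79.7 dB

L_p = L_w − 10·log₁₀(2π·r²) with r = 3.7 m.
2π·r² = 86.02 m², 10·log₁₀ of that is 19.346 dB.
L_p = 99 − 19.346 = 79.65 dB.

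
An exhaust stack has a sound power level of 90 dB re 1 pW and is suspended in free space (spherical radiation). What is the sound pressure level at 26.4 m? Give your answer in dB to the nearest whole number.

51 dB

L_p = L_w − 10·log₁₀(4π·r²) with r = 26.4 m.
4π·r² = 8758 m², 10·log₁₀ of that is 39.424 dB.
L_p = 90 − 39.424 = 50.58 dB.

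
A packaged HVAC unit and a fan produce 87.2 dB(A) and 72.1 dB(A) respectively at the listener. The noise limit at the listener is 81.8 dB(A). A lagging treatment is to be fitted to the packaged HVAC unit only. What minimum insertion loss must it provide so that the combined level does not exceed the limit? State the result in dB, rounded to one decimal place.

Fixed contribution from the other source: Σ 10^(L/10) = 10^(72.1/10) = 1.622e+07 (72.10 dB(A)).
To meet 81.8 dB(A) overall, the treated packaged HVAC unit may contribute at most 10^(81.8/10) − 1.622e+07 = 1.351e+08, i.e. 81.31 dB(A).
So the packaged HVAC unit must be reduced from 87.2 to 81.31 dB(A): IL = 5.89 dB.

5.9 dB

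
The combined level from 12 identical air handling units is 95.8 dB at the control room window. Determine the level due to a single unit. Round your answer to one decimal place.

85.0 dB

For N identical incoherent sources L_total = L₁ + 10·log₁₀ N, so L₁ = 95.8 − 10·log₁₀(12) = 95.8 − 10.792.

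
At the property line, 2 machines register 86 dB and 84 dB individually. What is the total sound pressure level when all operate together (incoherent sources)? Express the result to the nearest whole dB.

88 dB

For uncorrelated sources the intensities add, so convert each level to linear form, sum, and take 10·log₁₀ of the total.
Σ 10^(L/10) = 10^(86/10) + 10^(84/10) = 6.493e+08.
L_total = 10·log₁₀(6.493e+08) = 88.12 dB.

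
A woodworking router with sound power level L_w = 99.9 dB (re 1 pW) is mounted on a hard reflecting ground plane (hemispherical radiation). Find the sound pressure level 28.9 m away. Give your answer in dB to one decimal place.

Free-field hemispherical radiation: L_p = L_w − 10·log₁₀(2π·r²), r = 28.9 m.
2π·r² = 5248 m², 10·log₁₀ of that is 37.200 dB.
L_p = 99.9 − 37.200 = 62.70 dB.

62.7 dB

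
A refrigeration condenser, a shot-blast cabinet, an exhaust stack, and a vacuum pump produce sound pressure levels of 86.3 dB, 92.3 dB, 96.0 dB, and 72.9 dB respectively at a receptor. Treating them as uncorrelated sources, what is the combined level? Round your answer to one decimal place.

Incoherent sources combine by intensity addition: L_total = 10·log₁₀(Σ 10^(L_i/10)).
Σ 10^(L/10) = 10^(86.3/10) + 10^(92.3/10) + 10^(96.0/10) + 10^(72.9/10) = 6.125e+09.
L_total = 10·log₁₀(6.125e+09) = 97.87 dB.

97.9 dB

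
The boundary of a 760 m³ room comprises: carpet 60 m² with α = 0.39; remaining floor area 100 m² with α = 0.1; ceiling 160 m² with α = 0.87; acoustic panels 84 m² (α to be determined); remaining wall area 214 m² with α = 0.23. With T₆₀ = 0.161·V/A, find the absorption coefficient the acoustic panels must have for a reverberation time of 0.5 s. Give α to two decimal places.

0.27

A = 0.161·V/T₆₀ = 0.161·760/0.5 = 244.72 m² sabins.
Absorption from the other surfaces = 60·0.39 + 100·0.1 + 160·0.87 + 214·0.23 = 221.82 m², so the acoustic panels must supply 22.90 m² over 84 m².
α = 22.90/84 = 0.273.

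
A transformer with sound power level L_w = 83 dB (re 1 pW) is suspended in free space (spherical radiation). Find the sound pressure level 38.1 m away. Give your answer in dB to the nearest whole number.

The power spreads over a sphere of area 4π·r², so L_p = L_w − 10·log₁₀(4π·r²).
4π·r² = 1.824e+04 m², 10·log₁₀ of that is 42.611 dB.
L_p = 83 − 42.611 = 40.39 dB.

40 dB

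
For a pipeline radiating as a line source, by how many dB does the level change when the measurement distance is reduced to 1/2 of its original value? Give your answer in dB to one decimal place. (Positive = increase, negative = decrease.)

A line source loses 3 dB per doubling of distance; generally ΔL = −10·log₁₀(r₂/r₁).
ΔL = −10·log₁₀(0.5) = +3.01 dB.

+3.0 dB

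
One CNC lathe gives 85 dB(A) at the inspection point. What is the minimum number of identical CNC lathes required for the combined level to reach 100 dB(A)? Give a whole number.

32

N identical sources give L₁ + 10·log₁₀ N, so require 10·log₁₀ N ≥ 100 − 85 = 15.0 dB.
N ≥ 10^(15.0/10) = 31.623, so N = 32.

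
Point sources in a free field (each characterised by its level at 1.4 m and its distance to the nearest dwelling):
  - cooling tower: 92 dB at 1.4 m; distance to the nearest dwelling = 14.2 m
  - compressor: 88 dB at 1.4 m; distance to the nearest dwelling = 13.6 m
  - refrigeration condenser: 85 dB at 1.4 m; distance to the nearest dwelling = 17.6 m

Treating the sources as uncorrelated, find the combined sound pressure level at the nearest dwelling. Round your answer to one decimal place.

First find each source's level at the receiver (point-source: −20·log₁₀(r/r_ref)), then combine on an intensity basis.
cooling tower: 92 − 20·log₁₀(14.2/1.4) = 92 − 20.12 = 71.88 dB.
compressor: 88 − 20·log₁₀(13.6/1.4) = 88 − 19.75 = 68.25 dB.
refrigeration condenser: 85 − 20·log₁₀(17.6/1.4) = 85 − 21.99 = 63.01 dB.
Σ 10^(L/10) = 2.409e+07 → L_total = 10·log₁₀(2.409e+07) = 73.82 dB.

73.8 dB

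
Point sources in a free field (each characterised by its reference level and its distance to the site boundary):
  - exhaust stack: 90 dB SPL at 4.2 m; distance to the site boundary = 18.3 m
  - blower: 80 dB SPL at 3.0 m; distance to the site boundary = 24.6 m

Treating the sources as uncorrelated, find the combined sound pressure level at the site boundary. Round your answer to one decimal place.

77.3 dB SPL

Apply inverse-square spreading to bring every level to the receiver, then sum 10^(L/10).
exhaust stack: 90 − 20·log₁₀(18.3/4.2) = 90 − 12.78 = 77.22 dB SPL.
blower: 80 − 20·log₁₀(24.6/3.0) = 80 − 18.28 = 61.72 dB SPL.
Σ 10^(L/10) = 5.416e+07 → L_total = 10·log₁₀(5.416e+07) = 77.34 dB SPL.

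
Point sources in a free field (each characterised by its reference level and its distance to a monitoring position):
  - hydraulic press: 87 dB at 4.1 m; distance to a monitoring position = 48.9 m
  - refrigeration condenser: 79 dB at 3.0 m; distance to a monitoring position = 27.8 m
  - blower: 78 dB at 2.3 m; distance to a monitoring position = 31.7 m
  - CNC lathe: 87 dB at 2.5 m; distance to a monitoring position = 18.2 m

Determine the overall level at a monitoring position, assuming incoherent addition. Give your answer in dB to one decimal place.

Apply inverse-square spreading to bring every level to the receiver, then sum 10^(L/10).
hydraulic press: 87 − 20·log₁₀(48.9/4.1) = 87 − 21.53 = 65.47 dB.
refrigeration condenser: 79 − 20·log₁₀(27.8/3.0) = 79 − 19.34 = 59.66 dB.
blower: 78 − 20·log₁₀(31.7/2.3) = 78 − 22.79 = 55.21 dB.
CNC lathe: 87 − 20·log₁₀(18.2/2.5) = 87 − 17.24 = 69.76 dB.
Σ 10^(L/10) = 1.424e+07 → L_total = 10·log₁₀(1.424e+07) = 71.53 dB.

71.5 dB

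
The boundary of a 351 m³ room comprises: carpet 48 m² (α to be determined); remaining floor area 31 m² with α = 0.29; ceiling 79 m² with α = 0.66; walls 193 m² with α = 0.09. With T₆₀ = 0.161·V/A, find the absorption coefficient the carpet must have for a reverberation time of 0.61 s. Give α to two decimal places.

0.29

From T₆₀ = 0.161·V/A, the target T₆₀ = 0.61 s needs A = 0.161·351/0.61 = 92.64 m².
Absorption from the other surfaces = 31·0.29 + 79·0.66 + 193·0.09 = 78.50 m², so the carpet must supply 14.14 m² over 48 m².
α = 14.14/48 = 0.295.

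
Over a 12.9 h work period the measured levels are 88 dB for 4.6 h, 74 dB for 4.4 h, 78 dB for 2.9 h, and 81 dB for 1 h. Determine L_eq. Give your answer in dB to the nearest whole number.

The energy average is taken in the linear domain: L_eq = 10·log₁₀[(Σ tᵢ·10^(Lᵢ/10))/T], T = 12.9 h.
Σ tᵢ·10^(Lᵢ/10) = 4.6·10^(88/10) + 4.4·10^(74/10) + 2.9·10^(78/10) + 1·10^(81/10) = 3.322e+09.
L_eq = 10·log₁₀(3.322e+09/12.9) = 84.11 dB.

84 dB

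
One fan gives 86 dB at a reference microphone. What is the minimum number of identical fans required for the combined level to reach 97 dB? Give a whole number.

Need L₁ + 10·log₁₀ N ≥ 97, i.e. log₁₀ N ≥ 1.10.
N ≥ 10^(11.0/10) = 12.589, so N = 13.

13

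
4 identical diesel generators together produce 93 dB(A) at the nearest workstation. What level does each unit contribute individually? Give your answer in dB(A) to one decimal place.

Dividing the total intensity by 4 lowers the level by 10·log₁₀ 4 = 6.021 dB: L₁ = 93 − 6.021.

87.0 dB(A)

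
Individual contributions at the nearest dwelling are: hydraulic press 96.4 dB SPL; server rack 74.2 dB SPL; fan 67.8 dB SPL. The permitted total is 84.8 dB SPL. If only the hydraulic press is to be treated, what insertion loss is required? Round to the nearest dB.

12 dB

Fixed contribution from the other sources: Σ 10^(L/10) = 10^(74.2/10) + 10^(67.8/10) = 3.233e+07 (75.10 dB SPL).
To meet 84.8 dB SPL overall, the treated hydraulic press may contribute at most 10^(84.8/10) − 3.233e+07 = 2.697e+08, i.e. 84.31 dB SPL.
Required insertion loss = 96.4 − 84.31 = 12.09 dB.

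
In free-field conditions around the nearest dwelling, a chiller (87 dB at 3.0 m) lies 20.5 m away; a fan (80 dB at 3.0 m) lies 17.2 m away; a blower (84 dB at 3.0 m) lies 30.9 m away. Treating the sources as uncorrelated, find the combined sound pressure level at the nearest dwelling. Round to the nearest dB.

72 dB

Propagate each source to the receiver with L = L_ref − 20·log₁₀(r/r_ref), then add intensities.
chiller: 87 − 20·log₁₀(20.5/3.0) = 87 − 16.69 = 70.31 dB.
fan: 80 − 20·log₁₀(17.2/3.0) = 80 − 15.17 = 64.83 dB.
blower: 84 − 20·log₁₀(30.9/3.0) = 84 − 20.26 = 63.74 dB.
Σ 10^(L/10) = 1.614e+07 → L_total = 10·log₁₀(1.614e+07) = 72.08 dB.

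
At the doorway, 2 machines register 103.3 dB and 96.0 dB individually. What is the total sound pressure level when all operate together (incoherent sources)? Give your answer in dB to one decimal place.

104.0 dB

Incoherent sources combine by intensity addition: L_total = 10·log₁₀(Σ 10^(L_i/10)).
Σ 10^(L/10) = 10^(103.3/10) + 10^(96.0/10) = 2.536e+10.
L_total = 10·log₁₀(2.536e+10) = 104.04 dB.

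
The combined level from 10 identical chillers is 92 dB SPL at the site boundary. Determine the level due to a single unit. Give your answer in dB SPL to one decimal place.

10 equal contributions raise the level by 10·log₁₀ 10 = 10.000 dB, so each unit alone gives 92 − 10.000.

82.0 dB SPL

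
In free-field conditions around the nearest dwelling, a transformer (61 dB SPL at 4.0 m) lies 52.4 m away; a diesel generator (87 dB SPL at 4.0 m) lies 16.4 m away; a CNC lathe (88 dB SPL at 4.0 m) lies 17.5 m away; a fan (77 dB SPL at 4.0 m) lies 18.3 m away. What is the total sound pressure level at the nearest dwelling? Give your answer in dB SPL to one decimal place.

78.1 dB SPL

First find each source's level at the receiver (point-source: −20·log₁₀(r/r_ref)), then combine on an intensity basis.
transformer: 61 − 20·log₁₀(52.4/4.0) = 61 − 22.35 = 38.65 dB SPL.
diesel generator: 87 − 20·log₁₀(16.4/4.0) = 87 − 12.26 = 74.74 dB SPL.
CNC lathe: 88 − 20·log₁₀(17.5/4.0) = 88 − 12.82 = 75.18 dB SPL.
fan: 77 − 20·log₁₀(18.3/4.0) = 77 − 13.21 = 63.79 dB SPL.
Σ 10^(L/10) = 6.518e+07 → L_total = 10·log₁₀(6.518e+07) = 78.14 dB SPL.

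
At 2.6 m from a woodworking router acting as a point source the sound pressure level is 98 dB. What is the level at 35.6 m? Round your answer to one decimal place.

75.3 dB

For a point source, L₂ = L₁ − 20·log₁₀(r₂/r₁).
L₂ = 98 − 20·log₁₀(35.6/2.6) = 98 − 22.730 = 75.27 dB.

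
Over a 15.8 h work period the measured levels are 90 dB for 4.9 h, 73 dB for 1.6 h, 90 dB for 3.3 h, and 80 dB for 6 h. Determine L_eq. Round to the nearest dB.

87 dB

L_eq = 10·log₁₀[(1/T)·Σ tᵢ·10^(Lᵢ/10)] with T = 15.8 h.
Σ tᵢ·10^(Lᵢ/10) = 4.9·10^(90/10) + 1.6·10^(73/10) + 3.3·10^(90/10) + 6·10^(80/10) = 8.832e+09.
L_eq = 10·log₁₀(8.832e+09/15.8) = 87.47 dB.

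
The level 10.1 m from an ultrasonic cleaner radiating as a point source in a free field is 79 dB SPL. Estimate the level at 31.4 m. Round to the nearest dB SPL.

69 dB SPL

Point-source attenuation: ΔL = 20·log₁₀(r₂/r₁) = 20·log₁₀(31.4/10.1) = 9.852 dB.
L₂ = 79 − 20·log₁₀(31.4/10.1) = 79 − 9.852 = 69.15 dB SPL.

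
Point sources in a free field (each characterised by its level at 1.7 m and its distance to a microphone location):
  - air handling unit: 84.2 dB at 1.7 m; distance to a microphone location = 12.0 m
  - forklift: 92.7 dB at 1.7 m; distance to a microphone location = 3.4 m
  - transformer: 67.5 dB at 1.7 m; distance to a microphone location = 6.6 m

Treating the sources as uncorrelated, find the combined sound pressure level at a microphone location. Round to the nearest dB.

Apply inverse-square spreading to bring every level to the receiver, then sum 10^(L/10).
air handling unit: 84.2 − 20·log₁₀(12.0/1.7) = 84.2 − 16.97 = 67.23 dB.
forklift: 92.7 − 20·log₁₀(3.4/1.7) = 92.7 − 6.02 = 86.68 dB.
transformer: 67.5 − 20·log₁₀(6.6/1.7) = 67.5 − 11.78 = 55.72 dB.
Σ 10^(L/10) = 4.712e+08 → L_total = 10·log₁₀(4.712e+08) = 86.73 dB.

87 dB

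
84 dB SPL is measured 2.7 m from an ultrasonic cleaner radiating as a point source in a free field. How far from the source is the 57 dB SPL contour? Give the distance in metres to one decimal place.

60.4 m

Point-source spreading drops the level by 20·log₁₀(r₂/r₁); inverting, r₂/r₁ = 10^(ΔL/20).
r₂ = 2.7·10^((84−57)/20) = 2.7·10^(27.0/20) = 60.45 m.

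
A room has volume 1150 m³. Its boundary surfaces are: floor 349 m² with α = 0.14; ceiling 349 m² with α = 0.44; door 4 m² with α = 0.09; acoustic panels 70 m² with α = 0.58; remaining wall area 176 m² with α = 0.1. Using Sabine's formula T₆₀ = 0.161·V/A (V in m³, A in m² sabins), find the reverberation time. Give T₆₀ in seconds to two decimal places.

Summing Sᵢαᵢ: 349·0.14 + 349·0.44 + 4·0.09 + 70·0.58 + 176·0.1 = 260.98 m².
T₆₀ = 0.161·V/A = 0.161·1150/260.98 = 0.709 s.

0.71 s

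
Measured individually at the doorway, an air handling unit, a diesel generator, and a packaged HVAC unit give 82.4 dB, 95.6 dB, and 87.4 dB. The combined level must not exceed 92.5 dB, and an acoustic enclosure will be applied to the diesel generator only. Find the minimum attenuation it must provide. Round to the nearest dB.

Fixed contribution from the other sources: Σ 10^(L/10) = 10^(82.4/10) + 10^(87.4/10) = 7.233e+08 (88.59 dB).
The limit corresponds to 10^(92.5/10) = 1.778e+09; subtracting the fixed part leaves 1.055e+09 for the diesel generator, i.e. 90.23 dB.
So the diesel generator must be reduced from 95.6 to 90.23 dB: IL = 5.37 dB.

5 dB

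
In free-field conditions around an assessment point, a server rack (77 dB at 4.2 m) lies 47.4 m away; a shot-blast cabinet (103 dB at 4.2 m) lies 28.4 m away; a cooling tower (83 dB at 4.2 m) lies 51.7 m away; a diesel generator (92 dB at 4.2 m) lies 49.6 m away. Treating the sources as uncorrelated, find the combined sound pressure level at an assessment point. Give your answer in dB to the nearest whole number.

87 dB

First find each source's level at the receiver (point-source: −20·log₁₀(r/r_ref)), then combine on an intensity basis.
server rack: 77 − 20·log₁₀(47.4/4.2) = 77 − 21.05 = 55.95 dB.
shot-blast cabinet: 103 − 20·log₁₀(28.4/4.2) = 103 − 16.60 = 86.40 dB.
cooling tower: 83 − 20·log₁₀(51.7/4.2) = 83 − 21.80 = 61.20 dB.
diesel generator: 92 − 20·log₁₀(49.6/4.2) = 92 − 21.44 = 70.56 dB.
Σ 10^(L/10) = 4.495e+08 → L_total = 10·log₁₀(4.495e+08) = 86.53 dB.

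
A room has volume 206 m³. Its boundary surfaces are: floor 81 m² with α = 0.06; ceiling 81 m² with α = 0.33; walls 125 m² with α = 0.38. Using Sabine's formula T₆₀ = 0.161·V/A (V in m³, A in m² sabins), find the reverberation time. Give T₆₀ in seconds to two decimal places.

Total absorption A = 81·0.06 + 81·0.33 + 125·0.38 = 79.09 m² sabins.
T₆₀ = 0.161 × 206 / 79.09 = 0.419 s.

0.42 s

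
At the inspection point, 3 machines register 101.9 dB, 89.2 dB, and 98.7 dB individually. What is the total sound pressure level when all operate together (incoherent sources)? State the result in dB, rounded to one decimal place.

For uncorrelated sources the intensities add, so convert each level to linear form, sum, and take 10·log₁₀ of the total.
Σ 10^(L/10) = 10^(101.9/10) + 10^(89.2/10) + 10^(98.7/10) = 2.373e+10.
L_total = 10·log₁₀(2.373e+10) = 103.75 dB.

103.8 dB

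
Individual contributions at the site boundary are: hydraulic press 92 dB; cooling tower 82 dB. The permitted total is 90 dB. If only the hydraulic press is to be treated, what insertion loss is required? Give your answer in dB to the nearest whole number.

The untreated sources together contribute 10^(82/10) = 1.585e+08, i.e. 82.00 dB.
The limit corresponds to 10^(90/10) = 1.000e+09; subtracting the fixed part leaves 8.415e+08 for the hydraulic press, i.e. 89.25 dB.
So the hydraulic press must be reduced from 92 to 89.25 dB: IL = 2.75 dB.

3 dB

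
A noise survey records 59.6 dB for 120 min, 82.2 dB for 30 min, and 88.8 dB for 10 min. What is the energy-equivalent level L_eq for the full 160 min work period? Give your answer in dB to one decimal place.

The energy average is taken in the linear domain: L_eq = 10·log₁₀[(Σ tᵢ·10^(Lᵢ/10))/T], T = 160 min.
Σ tᵢ·10^(Lᵢ/10) = 120·10^(59.6/10) + 30·10^(82.2/10) + 10·10^(88.8/10) = 1.267e+10.
L_eq = 10·log₁₀(1.267e+10/160) = 78.99 dB.

79.0 dB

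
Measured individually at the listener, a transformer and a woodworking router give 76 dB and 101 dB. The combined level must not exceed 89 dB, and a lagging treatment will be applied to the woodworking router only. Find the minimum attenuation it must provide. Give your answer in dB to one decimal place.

Fixed contribution from the other source: Σ 10^(L/10) = 10^(76/10) = 3.981e+07 (76.00 dB).
To meet 89 dB overall, the treated woodworking router may contribute at most 10^(89/10) − 3.981e+07 = 7.545e+08, i.e. 88.78 dB.
Required insertion loss = 101 − 88.78 = 12.22 dB.

12.2 dB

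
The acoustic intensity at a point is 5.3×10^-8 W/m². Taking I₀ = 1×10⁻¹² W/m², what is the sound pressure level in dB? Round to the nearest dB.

Dividing by I₀ shifts the exponent by 12: I/I₀ = 5.3×10^4.
L = 10·(0.7243 + 4) = 47.24 dB.

47 dB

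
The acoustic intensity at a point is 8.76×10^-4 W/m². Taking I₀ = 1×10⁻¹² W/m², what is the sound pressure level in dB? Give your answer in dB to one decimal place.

89.4 dB

Dividing by I₀ shifts the exponent by 12: I/I₀ = 8.76×10^8.
L = 10·(0.9425 + 8) = 89.43 dB.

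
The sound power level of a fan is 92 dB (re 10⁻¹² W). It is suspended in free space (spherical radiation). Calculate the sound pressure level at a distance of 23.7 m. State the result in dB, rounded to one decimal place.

53.5 dB

L_p = L_w − 10·log₁₀(4π·r²) with r = 23.7 m.
4π·r² = 7058 m², 10·log₁₀ of that is 38.487 dB.
L_p = 92 − 38.487 = 53.51 dB.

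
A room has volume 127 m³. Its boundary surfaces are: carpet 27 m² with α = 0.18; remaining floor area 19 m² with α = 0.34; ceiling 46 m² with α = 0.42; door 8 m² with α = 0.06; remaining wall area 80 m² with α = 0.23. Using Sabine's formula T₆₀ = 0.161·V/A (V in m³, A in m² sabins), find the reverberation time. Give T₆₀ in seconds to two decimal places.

0.41 s

A = Σ Sᵢαᵢ = 27·0.18 + 19·0.34 + 46·0.42 + 8·0.06 + 80·0.23 = 49.52 m².
T₆₀ = 0.161·V/A = 0.161·127/49.52 = 0.413 s.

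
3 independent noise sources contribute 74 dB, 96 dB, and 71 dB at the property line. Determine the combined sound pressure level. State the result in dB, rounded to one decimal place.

Incoherent sources combine by intensity addition: L_total = 10·log₁₀(Σ 10^(L_i/10)).
Σ 10^(L/10) = 10^(74/10) + 10^(96/10) + 10^(71/10) = 4.019e+09.
L_total = 10·log₁₀(4.019e+09) = 96.04 dB.

96.0 dB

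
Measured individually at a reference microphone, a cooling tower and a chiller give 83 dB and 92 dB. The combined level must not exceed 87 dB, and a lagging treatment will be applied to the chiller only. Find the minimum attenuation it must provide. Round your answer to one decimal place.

Everything except the chiller sums to 10^(83/10) = 1.995e+08 in linear terms, 83.00 dB.
The limit corresponds to 10^(87/10) = 5.012e+08; subtracting the fixed part leaves 3.017e+08 for the chiller, i.e. 84.80 dB.
Required insertion loss = 92 − 84.80 = 7.20 dB.

7.2 dB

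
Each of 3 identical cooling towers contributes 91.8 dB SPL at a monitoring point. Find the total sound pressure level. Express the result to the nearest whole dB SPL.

L_total = L₁ + 10·log₁₀ N for N identical incoherent sources.
L_total = 91.8 + 10·log₁₀(3) = 91.8 + 4.771 = 96.57 dB SPL.

97 dB SPL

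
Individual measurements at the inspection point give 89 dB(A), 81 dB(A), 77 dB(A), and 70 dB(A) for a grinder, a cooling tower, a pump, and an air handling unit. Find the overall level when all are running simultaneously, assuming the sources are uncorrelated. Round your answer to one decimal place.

89.9 dB(A)

Incoherent sources combine by intensity addition: L_total = 10·log₁₀(Σ 10^(L_i/10)).
Σ 10^(L/10) = 10^(89/10) + 10^(81/10) + 10^(77/10) + 10^(70/10) = 9.803e+08.
L_total = 10·log₁₀(9.803e+08) = 89.91 dB(A).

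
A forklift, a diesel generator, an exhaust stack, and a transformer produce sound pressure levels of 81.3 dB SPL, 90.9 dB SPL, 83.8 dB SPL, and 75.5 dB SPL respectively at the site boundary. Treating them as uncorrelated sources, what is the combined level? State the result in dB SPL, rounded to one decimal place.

92.1 dB SPL

For uncorrelated sources the intensities add, so convert each level to linear form, sum, and take 10·log₁₀ of the total.
Σ 10^(L/10) = 10^(81.3/10) + 10^(90.9/10) + 10^(83.8/10) + 10^(75.5/10) = 1.641e+09.
L_total = 10·log₁₀(1.641e+09) = 92.15 dB SPL.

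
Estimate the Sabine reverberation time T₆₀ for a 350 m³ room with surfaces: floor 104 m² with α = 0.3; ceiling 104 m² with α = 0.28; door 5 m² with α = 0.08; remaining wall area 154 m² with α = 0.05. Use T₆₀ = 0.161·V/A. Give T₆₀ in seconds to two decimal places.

Summing Sᵢαᵢ: 104·0.3 + 104·0.28 + 5·0.08 + 154·0.05 = 68.42 m².
T₆₀ = 0.161·V/A = 0.161·350/68.42 = 0.824 s.

0.82 s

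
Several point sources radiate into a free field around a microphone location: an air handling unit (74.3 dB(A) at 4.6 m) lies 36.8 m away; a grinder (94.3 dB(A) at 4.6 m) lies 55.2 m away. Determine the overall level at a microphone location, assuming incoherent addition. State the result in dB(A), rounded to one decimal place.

Propagate each source to the receiver with L = L_ref − 20·log₁₀(r/r_ref), then add intensities.
air handling unit: 74.3 − 20·log₁₀(36.8/4.6) = 74.3 − 18.06 = 56.24 dB(A).
grinder: 94.3 − 20·log₁₀(55.2/4.6) = 94.3 − 21.58 = 72.72 dB(A).
Σ 10^(L/10) = 1.911e+07 → L_total = 10·log₁₀(1.911e+07) = 72.81 dB(A).

72.8 dB(A)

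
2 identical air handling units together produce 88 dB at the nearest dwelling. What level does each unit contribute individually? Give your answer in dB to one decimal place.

Dividing the total intensity by 2 lowers the level by 10·log₁₀ 2 = 3.010 dB: L₁ = 88 − 3.010.

85.0 dB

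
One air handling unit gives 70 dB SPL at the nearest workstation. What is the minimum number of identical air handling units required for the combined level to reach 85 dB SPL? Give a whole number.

Need L₁ + 10·log₁₀ N ≥ 85, i.e. log₁₀ N ≥ 1.50.
N ≥ 10^(15.0/10) = 31.623, so N = 32.

32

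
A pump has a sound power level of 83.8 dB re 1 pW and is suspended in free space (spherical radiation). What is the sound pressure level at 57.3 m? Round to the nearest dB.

The power spreads over a sphere of area 4π·r², so L_p = L_w − 10·log₁₀(4π·r²).
4π·r² = 4.126e+04 m², 10·log₁₀ of that is 46.155 dB.
L_p = 83.8 − 46.155 = 37.64 dB.

38 dB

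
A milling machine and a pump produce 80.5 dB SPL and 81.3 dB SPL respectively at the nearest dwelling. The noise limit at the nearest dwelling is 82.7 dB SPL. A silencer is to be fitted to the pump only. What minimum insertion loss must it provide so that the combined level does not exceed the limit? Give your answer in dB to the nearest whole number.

The untreated sources together contribute 10^(80.5/10) = 1.122e+08, i.e. 80.50 dB SPL.
To meet 82.7 dB SPL overall, the treated pump may contribute at most 10^(82.7/10) − 1.122e+08 = 7.401e+07, i.e. 78.69 dB SPL.
So the pump must be reduced from 81.3 to 78.69 dB SPL: IL = 2.61 dB.

3 dB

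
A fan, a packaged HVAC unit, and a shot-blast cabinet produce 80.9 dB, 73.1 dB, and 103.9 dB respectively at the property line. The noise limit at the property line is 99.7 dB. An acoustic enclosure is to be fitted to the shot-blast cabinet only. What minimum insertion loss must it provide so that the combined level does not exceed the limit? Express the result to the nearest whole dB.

4 dB

Fixed contribution from the other sources: Σ 10^(L/10) = 10^(80.9/10) + 10^(73.1/10) = 1.434e+08 (81.57 dB).
To meet 99.7 dB overall, the treated shot-blast cabinet may contribute at most 10^(99.7/10) − 1.434e+08 = 9.189e+09, i.e. 99.63 dB.
So the shot-blast cabinet must be reduced from 103.9 to 99.63 dB: IL = 4.27 dB.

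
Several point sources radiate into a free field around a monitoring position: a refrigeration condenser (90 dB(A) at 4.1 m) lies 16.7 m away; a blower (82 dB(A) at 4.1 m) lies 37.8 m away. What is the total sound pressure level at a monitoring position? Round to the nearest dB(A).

Propagate each source to the receiver with L = L_ref − 20·log₁₀(r/r_ref), then add intensities.
refrigeration condenser: 90 − 20·log₁₀(16.7/4.1) = 90 − 12.20 = 77.80 dB(A).
blower: 82 − 20·log₁₀(37.8/4.1) = 82 − 19.29 = 62.71 dB(A).
Σ 10^(L/10) = 6.214e+07 → L_total = 10·log₁₀(6.214e+07) = 77.93 dB(A).

78 dB(A)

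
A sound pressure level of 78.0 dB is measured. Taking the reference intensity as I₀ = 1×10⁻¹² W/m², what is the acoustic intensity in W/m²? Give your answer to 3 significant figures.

6.31e-05 W/m²

L = 10·log₁₀(I/I₀) ⇒ I = I₀·10^(L/10) = 10⁻¹² × 10^7.80.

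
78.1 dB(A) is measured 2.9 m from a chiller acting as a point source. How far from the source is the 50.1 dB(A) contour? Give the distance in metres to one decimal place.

Point-source spreading drops the level by 20·log₁₀(r₂/r₁); inverting, r₂/r₁ = 10^(ΔL/20).
r₂ = 2.9·10^((78.1−50.1)/20) = 2.9·10^(28.0/20) = 72.84 m.

72.8 m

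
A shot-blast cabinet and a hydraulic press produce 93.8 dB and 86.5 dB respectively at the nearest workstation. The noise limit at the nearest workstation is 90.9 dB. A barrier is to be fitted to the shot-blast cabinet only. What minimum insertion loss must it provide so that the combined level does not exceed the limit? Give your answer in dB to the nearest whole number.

Fixed contribution from the other source: Σ 10^(L/10) = 10^(86.5/10) = 4.467e+08 (86.50 dB).
To meet 90.9 dB overall, the treated shot-blast cabinet may contribute at most 10^(90.9/10) − 4.467e+08 = 7.836e+08, i.e. 88.94 dB.
So the shot-blast cabinet must be reduced from 93.8 to 88.94 dB: IL = 4.86 dB.

5 dB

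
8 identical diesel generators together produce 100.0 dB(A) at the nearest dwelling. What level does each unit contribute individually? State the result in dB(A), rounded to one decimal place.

91.0 dB(A)

8 equal contributions raise the level by 10·log₁₀ 8 = 9.031 dB, so each unit alone gives 100.0 − 9.031.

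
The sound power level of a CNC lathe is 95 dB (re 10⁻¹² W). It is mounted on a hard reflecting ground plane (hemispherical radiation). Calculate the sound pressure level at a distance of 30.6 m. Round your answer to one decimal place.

57.3 dB

The power spreads over a hemisphere of area 2π·r², so L_p = L_w − 10·log₁₀(2π·r²).
2π·r² = 5883 m², 10·log₁₀ of that is 37.696 dB.
L_p = 95 − 37.696 = 57.30 dB.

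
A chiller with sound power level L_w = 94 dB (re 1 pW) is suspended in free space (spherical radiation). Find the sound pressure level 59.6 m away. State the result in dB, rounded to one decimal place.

47.5 dB

The power spreads over a sphere of area 4π·r², so L_p = L_w − 10·log₁₀(4π·r²).
4π·r² = 4.464e+04 m², 10·log₁₀ of that is 46.497 dB.
L_p = 94 − 46.497 = 47.50 dB.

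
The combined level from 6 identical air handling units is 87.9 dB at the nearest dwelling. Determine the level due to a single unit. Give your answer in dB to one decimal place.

6 equal contributions raise the level by 10·log₁₀ 6 = 7.782 dB, so each unit alone gives 87.9 − 7.782.

80.1 dB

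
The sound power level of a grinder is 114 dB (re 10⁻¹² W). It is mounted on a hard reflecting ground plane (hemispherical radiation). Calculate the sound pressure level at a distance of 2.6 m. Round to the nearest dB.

98 dB

Free-field hemispherical radiation: L_p = L_w − 10·log₁₀(2π·r²), r = 2.6 m.
2π·r² = 42.47 m², 10·log₁₀ of that is 16.281 dB.
L_p = 114 − 16.281 = 97.72 dB.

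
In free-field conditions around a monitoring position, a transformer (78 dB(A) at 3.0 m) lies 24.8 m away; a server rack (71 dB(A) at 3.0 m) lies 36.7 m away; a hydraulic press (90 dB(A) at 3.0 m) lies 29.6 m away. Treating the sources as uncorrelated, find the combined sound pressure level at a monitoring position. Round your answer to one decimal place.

70.5 dB(A)

First find each source's level at the receiver (point-source: −20·log₁₀(r/r_ref)), then combine on an intensity basis.
transformer: 78 − 20·log₁₀(24.8/3.0) = 78 − 18.35 = 59.65 dB(A).
server rack: 71 − 20·log₁₀(36.7/3.0) = 71 − 21.75 = 49.25 dB(A).
hydraulic press: 90 − 20·log₁₀(29.6/3.0) = 90 − 19.88 = 70.12 dB(A).
Σ 10^(L/10) = 1.128e+07 → L_total = 10·log₁₀(1.128e+07) = 70.52 dB(A).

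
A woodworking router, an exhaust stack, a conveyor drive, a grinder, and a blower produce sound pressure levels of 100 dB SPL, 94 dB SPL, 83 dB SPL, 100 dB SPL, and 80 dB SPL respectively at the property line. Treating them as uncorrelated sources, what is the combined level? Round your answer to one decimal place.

For uncorrelated sources the intensities add, so convert each level to linear form, sum, and take 10·log₁₀ of the total.
Σ 10^(L/10) = 10^(100/10) + 10^(94/10) + 10^(83/10) + 10^(100/10) + 10^(80/10) = 2.281e+10.
L_total = 10·log₁₀(2.281e+10) = 103.58 dB SPL.

103.6 dB SPL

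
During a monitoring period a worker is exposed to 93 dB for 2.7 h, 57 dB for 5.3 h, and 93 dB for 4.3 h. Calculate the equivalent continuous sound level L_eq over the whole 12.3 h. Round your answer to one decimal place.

90.6 dB

L_eq = 10·log₁₀[(1/T)·Σ tᵢ·10^(Lᵢ/10)] with T = 12.3 h.
Σ tᵢ·10^(Lᵢ/10) = 2.7·10^(93/10) + 5.3·10^(57/10) + 4.3·10^(93/10) = 1.397e+10.
L_eq = 10·log₁₀(1.397e+10/12.3) = 90.55 dB.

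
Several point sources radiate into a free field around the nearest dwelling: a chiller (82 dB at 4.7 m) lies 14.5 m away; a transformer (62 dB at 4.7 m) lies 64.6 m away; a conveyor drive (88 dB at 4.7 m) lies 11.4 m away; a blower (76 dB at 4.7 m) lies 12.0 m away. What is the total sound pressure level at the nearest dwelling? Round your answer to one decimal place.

81.1 dB

Apply inverse-square spreading to bring every level to the receiver, then sum 10^(L/10).
chiller: 82 − 20·log₁₀(14.5/4.7) = 82 − 9.79 = 72.21 dB.
transformer: 62 − 20·log₁₀(64.6/4.7) = 62 − 22.76 = 39.24 dB.
conveyor drive: 88 − 20·log₁₀(11.4/4.7) = 88 − 7.70 = 80.30 dB.
blower: 76 − 20·log₁₀(12.0/4.7) = 76 − 8.14 = 67.86 dB.
Σ 10^(L/10) = 1.300e+08 → L_total = 10·log₁₀(1.300e+08) = 81.14 dB.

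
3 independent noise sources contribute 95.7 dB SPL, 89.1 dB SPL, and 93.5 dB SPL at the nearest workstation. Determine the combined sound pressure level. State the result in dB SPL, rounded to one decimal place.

Incoherent sources combine by intensity addition: L_total = 10·log₁₀(Σ 10^(L_i/10)).
Σ 10^(L/10) = 10^(95.7/10) + 10^(89.1/10) + 10^(93.5/10) = 6.767e+09.
L_total = 10·log₁₀(6.767e+09) = 98.30 dB SPL.

98.3 dB SPL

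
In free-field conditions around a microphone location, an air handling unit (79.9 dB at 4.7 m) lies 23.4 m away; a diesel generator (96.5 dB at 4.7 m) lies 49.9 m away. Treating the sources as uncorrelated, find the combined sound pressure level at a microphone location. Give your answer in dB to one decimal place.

Apply inverse-square spreading to bring every level to the receiver, then sum 10^(L/10).
air handling unit: 79.9 − 20·log₁₀(23.4/4.7) = 79.9 − 13.94 = 65.96 dB.
diesel generator: 96.5 − 20·log₁₀(49.9/4.7) = 96.5 − 20.52 = 75.98 dB.
Σ 10^(L/10) = 4.357e+07 → L_total = 10·log₁₀(4.357e+07) = 76.39 dB.

76.4 dB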